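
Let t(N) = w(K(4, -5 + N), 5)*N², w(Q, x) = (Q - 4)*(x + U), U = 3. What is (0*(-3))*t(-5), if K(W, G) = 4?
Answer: 0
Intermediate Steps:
w(Q, x) = (-4 + Q)*(3 + x) (w(Q, x) = (Q - 4)*(x + 3) = (-4 + Q)*(3 + x))
t(N) = 0 (t(N) = (-12 - 4*5 + 3*4 + 4*5)*N² = (-12 - 20 + 12 + 20)*N² = 0*N² = 0)
(0*(-3))*t(-5) = (0*(-3))*0 = 0*0 = 0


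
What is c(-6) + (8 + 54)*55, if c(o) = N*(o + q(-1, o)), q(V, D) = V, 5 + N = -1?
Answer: 3452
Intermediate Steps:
N = -6 (N = -5 - 1 = -6)
c(o) = 6 - 6*o (c(o) = -6*(o - 1) = -6*(-1 + o) = 6 - 6*o)
c(-6) + (8 + 54)*55 = (6 - 6*(-6)) + (8 + 54)*55 = (6 + 36) + 62*55 = 42 + 3410 = 3452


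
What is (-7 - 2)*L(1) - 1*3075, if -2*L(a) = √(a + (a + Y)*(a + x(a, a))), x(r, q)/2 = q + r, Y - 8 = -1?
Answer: -3075 + 9*√41/2 ≈ -3046.2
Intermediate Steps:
Y = 7 (Y = 8 - 1 = 7)
x(r, q) = 2*q + 2*r (x(r, q) = 2*(q + r) = 2*q + 2*r)
L(a) = -√(a + 5*a*(7 + a))/2 (L(a) = -√(a + (a + 7)*(a + (2*a + 2*a)))/2 = -√(a + (7 + a)*(a + 4*a))/2 = -√(a + (7 + a)*(5*a))/2 = -√(a + 5*a*(7 + a))/2)
(-7 - 2)*L(1) - 1*3075 = (-7 - 2)*(-√(36 + 5*1)/2) - 1*3075 = -(-9)*√(1*(36 + 5))/2 - 3075 = -(-9)*√(1*41)/2 - 3075 = -(-9)*√41/2 - 3075 = 9*√41/2 - 3075 = -3075 + 9*√41/2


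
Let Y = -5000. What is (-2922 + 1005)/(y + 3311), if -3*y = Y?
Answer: -5751/14933 ≈ -0.38512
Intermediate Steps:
y = 5000/3 (y = -⅓*(-5000) = 5000/3 ≈ 1666.7)
(-2922 + 1005)/(y + 3311) = (-2922 + 1005)/(5000/3 + 3311) = -1917/14933/3 = -1917*3/14933 = -5751/14933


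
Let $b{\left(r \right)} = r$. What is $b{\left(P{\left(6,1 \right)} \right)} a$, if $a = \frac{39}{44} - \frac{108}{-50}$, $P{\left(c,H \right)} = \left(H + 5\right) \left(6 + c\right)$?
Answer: $\frac{60318}{275} \approx 219.34$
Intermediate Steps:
$P{\left(c,H \right)} = \left(5 + H\right) \left(6 + c\right)$
$a = \frac{3351}{1100}$ ($a = 39 \cdot \frac{1}{44} - - \frac{54}{25} = \frac{39}{44} + \frac{54}{25} = \frac{3351}{1100} \approx 3.0464$)
$b{\left(P{\left(6,1 \right)} \right)} a = \left(30 + 5 \cdot 6 + 6 \cdot 1 + 1 \cdot 6\right) \frac{3351}{1100} = \left(30 + 30 + 6 + 6\right) \frac{3351}{1100} = 72 \cdot \frac{3351}{1100} = \frac{60318}{275}$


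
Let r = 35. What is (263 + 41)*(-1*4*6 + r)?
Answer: 3344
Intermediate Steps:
(263 + 41)*(-1*4*6 + r) = (263 + 41)*(-1*4*6 + 35) = 304*(-4*6 + 35) = 304*(-24 + 35) = 304*11 = 3344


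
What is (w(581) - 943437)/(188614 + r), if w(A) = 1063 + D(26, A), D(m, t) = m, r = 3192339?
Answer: -942348/3380953 ≈ -0.27872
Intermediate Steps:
w(A) = 1089 (w(A) = 1063 + 26 = 1089)
(w(581) - 943437)/(188614 + r) = (1089 - 943437)/(188614 + 3192339) = -942348/3380953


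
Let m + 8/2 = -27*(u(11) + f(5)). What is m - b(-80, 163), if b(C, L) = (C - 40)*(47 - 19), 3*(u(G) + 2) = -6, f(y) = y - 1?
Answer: 3356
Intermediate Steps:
f(y) = -1 + y
u(G) = -4 (u(G) = -2 + (⅓)*(-6) = -2 - 2 = -4)
m = -4 (m = -4 - 27*(-4 + (-1 + 5)) = -4 - 27*(-4 + 4) = -4 - 27*0 = -4 + 0 = -4)
b(C, L) = -1120 + 28*C (b(C, L) = (-40 + C)*28 = -1120 + 28*C)
m - b(-80, 163) = -4 - (-1120 + 28*(-80)) = -4 - (-1120 - 2240) = -4 - 1*(-3360) = -4 + 3360 = 3356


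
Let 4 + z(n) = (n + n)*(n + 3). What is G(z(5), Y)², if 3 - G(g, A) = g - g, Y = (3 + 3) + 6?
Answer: 9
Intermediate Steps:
Y = 12 (Y = 6 + 6 = 12)
z(n) = -4 + 2*n*(3 + n) (z(n) = -4 + (n + n)*(n + 3) = -4 + (2*n)*(3 + n) = -4 + 2*n*(3 + n))
G(g, A) = 3 (G(g, A) = 3 - (g - g) = 3 - 1*0 = 3 + 0 = 3)
G(z(5), Y)² = 3² = 9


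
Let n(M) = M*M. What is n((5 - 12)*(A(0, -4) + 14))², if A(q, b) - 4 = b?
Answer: 92236816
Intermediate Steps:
A(q, b) = 4 + b
n(M) = M²
n((5 - 12)*(A(0, -4) + 14))² = (((5 - 12)*((4 - 4) + 14))²)² = ((-7*(0 + 14))²)² = ((-7*14)²)² = ((-98)²)² = 9604² = 92236816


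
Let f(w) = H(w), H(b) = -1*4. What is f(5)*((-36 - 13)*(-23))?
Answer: -4508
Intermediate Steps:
H(b) = -4
f(w) = -4
f(5)*((-36 - 13)*(-23)) = -4*(-36 - 13)*(-23) = -(-196)*(-23) = -4*1127 = -4508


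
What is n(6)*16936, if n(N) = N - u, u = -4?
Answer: 169360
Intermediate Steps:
n(N) = 4 + N (n(N) = N - 1*(-4) = N + 4 = 4 + N)
n(6)*16936 = (4 + 6)*16936 = 10*16936 = 169360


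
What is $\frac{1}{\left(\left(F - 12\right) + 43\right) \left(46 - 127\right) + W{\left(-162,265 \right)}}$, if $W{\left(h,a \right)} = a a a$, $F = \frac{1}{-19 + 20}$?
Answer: $\frac{1}{18607033} \approx 5.3743 \cdot 10^{-8}$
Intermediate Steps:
$F = 1$ ($F = 1^{-1} = 1$)
$W{\left(h,a \right)} = a^{3}$ ($W{\left(h,a \right)} = a^{2} a = a^{3}$)
$\frac{1}{\left(\left(F - 12\right) + 43\right) \left(46 - 127\right) + W{\left(-162,265 \right)}} = \frac{1}{\left(\left(1 - 12\right) + 43\right) \left(46 - 127\right) + 265^{3}} = \frac{1}{\left(-11 + 43\right) \left(-81\right) + 18609625} = \frac{1}{32 \left(-81\right) + 18609625} = \frac{1}{-2592 + 18609625} = \frac{1}{18607033}$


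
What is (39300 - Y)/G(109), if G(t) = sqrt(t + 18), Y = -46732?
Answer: 86032*sqrt(127)/127 ≈ 7634.1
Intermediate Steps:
G(t) = sqrt(18 + t)
(39300 - Y)/G(109) = (39300 - 1*(-46732))/(sqrt(18 + 109)) = (39300 + 46732)/(sqrt(127)) = 86032*(sqrt(127)/127) = 86032*sqrt(127)/127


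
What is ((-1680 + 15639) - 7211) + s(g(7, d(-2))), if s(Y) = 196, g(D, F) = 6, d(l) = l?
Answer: 6944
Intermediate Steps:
((-1680 + 15639) - 7211) + s(g(7, d(-2))) = ((-1680 + 15639) - 7211) + 196 = (13959 - 7211) + 196 = 6748 + 196 = 6944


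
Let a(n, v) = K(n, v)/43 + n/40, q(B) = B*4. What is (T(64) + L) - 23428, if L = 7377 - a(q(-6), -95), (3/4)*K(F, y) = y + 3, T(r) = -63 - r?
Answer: -10432583/645 ≈ -16175.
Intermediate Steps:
q(B) = 4*B
K(F, y) = 4 + 4*y/3 (K(F, y) = 4*(y + 3)/3 = 4*(3 + y)/3 = 4 + 4*y/3)
a(n, v) = 4/43 + n/40 + 4*v/129 (a(n, v) = (4 + 4*v/3)/43 + n/40 = (4 + 4*v/3)*(1/43) + n*(1/40) = (4/43 + 4*v/129) + n/40 = 4/43 + n/40 + 4*v/129)
L = 4760392/645 (L = 7377 - (4/43 + (4*(-6))/40 + (4/129)*(-95)) = 7377 - (4/43 + (1/40)*(-24) - 380/129) = 7377 - (4/43 - 3/5 - 380/129) = 7377 - 1*(-2227/645) = 7377 + 2227/645 = 4760392/645 ≈ 7380.5)
(T(64) + L) - 23428 = ((-63 - 1*64) + 4760392/645) - 23428 = ((-63 - 64) + 4760392/645) - 23428 = (-127 + 4760392/645) - 23428 = 4678477/645 - 23428 = -10432583/645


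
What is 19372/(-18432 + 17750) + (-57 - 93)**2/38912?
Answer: -92307283/3317248 ≈ -27.826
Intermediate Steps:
19372/(-18432 + 17750) + (-57 - 93)**2/38912 = 19372/(-682) + (-150)**2*(1/38912) = 19372*(-1/682) + 22500*(1/38912) = -9686/341 + 5625/9728 = -92307283/3317248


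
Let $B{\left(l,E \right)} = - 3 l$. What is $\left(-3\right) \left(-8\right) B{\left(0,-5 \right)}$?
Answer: $0$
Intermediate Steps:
$\left(-3\right) \left(-8\right) B{\left(0,-5 \right)} = \left(-3\right) \left(-8\right) \left(\left(-3\right) 0\right) = 24 \cdot 0 = 0$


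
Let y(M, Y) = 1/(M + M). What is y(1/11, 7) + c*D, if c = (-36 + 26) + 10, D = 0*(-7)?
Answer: 11/2 ≈ 5.5000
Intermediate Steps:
D = 0
y(M, Y) = 1/(2*M)
c = 0 (c = -10 + 10 = 0)
y(1/11, 7) + c*D = 1/(2*(1/11)) + 0*0 = 1/(2*(1/11)) + 0 = (½)*11 + 0 = 11/2 + 0 = 11/2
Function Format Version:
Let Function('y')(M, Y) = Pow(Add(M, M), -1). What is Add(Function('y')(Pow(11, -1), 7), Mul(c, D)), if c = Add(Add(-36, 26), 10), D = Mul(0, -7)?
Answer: Rational(11, 2) ≈ 5.5000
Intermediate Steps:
D = 0
Function('y')(M, Y) = Mul(Rational(1, 2), Pow(M, -1)) (Function('y')(M, Y) = Pow(Mul(2, M), -1) = Mul(Rational(1, 2), Pow(M, -1)))
c = 0 (c = Add(-10, 10) = 0)
Add(Function('y')(Pow(11, -1), 7), Mul(c, D)) = Add(Mul(Rational(1, 2), Pow(Pow(11, -1), -1)), Mul(0, 0)) = Add(Mul(Rational(1, 2), Pow(Rational(1, 11), -1)), 0) = Add(Mul(Rational(1, 2), 11), 0) = Add(Rational(11, 2), 0) = Rational(11, 2)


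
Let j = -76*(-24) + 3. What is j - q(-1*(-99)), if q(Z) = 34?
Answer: 1793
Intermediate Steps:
j = 1827 (j = 1824 + 3 = 1827)
j - q(-1*(-99)) = 1827 - 1*34 = 1827 - 34 = 1793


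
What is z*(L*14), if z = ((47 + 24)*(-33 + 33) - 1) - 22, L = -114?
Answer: 36708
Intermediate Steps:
z = -23 (z = (71*0 - 1) - 22 = (0 - 1) - 22 = -1 - 22 = -23)
z*(L*14) = -(-2622)*14 = -23*(-1596) = 36708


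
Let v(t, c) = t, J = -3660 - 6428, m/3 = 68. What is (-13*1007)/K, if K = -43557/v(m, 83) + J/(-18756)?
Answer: 4174091532/67908095 ≈ 61.467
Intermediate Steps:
m = 204 (m = 3*68 = 204)
J = -10088
K = -67908095/318852 (K = -43557/204 - 10088/(-18756) = -43557*1/204 - 10088*(-1/18756) = -14519/68 + 2522/4689 = -67908095/318852 ≈ -212.98)
(-13*1007)/K = (-13*1007)/(-67908095/318852) = -13091*(-318852/67908095) = 4174091532/67908095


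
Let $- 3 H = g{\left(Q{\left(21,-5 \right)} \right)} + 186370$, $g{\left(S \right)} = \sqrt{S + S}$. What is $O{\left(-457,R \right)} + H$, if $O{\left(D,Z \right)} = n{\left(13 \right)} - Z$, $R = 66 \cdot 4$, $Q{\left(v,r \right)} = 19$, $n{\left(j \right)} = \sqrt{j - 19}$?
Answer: $- \frac{187162}{3} - \frac{\sqrt{38}}{3} + i \sqrt{6} \approx -62389.0 + 2.4495 i$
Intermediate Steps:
$n{\left(j \right)} = \sqrt{-19 + j}$
$g{\left(S \right)} = \sqrt{2} \sqrt{S}$ ($g{\left(S \right)} = \sqrt{2 S} = \sqrt{2} \sqrt{S}$)
$R = 264$
$O{\left(D,Z \right)} = - Z + i \sqrt{6}$ ($O{\left(D,Z \right)} = \sqrt{-19 + 13} - Z = \sqrt{-6} - Z = i \sqrt{6} - Z = - Z + i \sqrt{6}$)
$H = - \frac{186370}{3} - \frac{\sqrt{38}}{3}$ ($H = - \frac{\sqrt{2} \sqrt{19} + 186370}{3} = - \frac{\sqrt{38} + 186370}{3} = - \frac{186370 + \sqrt{38}}{3} = - \frac{186370}{3} - \frac{\sqrt{38}}{3} \approx -62125.0$)
$O{\left(-457,R \right)} + H = \left(\left(-1\right) 264 + i \sqrt{6}\right) - \left(\frac{186370}{3} + \frac{\sqrt{38}}{3}\right) = \left(-264 + i \sqrt{6}\right) - \left(\frac{186370}{3} + \frac{\sqrt{38}}{3}\right) = - \frac{187162}{3} - \frac{\sqrt{38}}{3} + i \sqrt{6}$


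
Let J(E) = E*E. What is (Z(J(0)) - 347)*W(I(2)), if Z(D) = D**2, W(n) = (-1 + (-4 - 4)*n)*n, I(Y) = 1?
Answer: 3123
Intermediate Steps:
J(E) = E**2
W(n) = n*(-1 - 8*n) (W(n) = (-1 - 8*n)*n = n*(-1 - 8*n))
(Z(J(0)) - 347)*W(I(2)) = ((0**2)**2 - 347)*(-1*1*(1 + 8*1)) = (0**2 - 347)*(-1*1*(1 + 8)) = (0 - 347)*(-1*1*9) = -347*(-9) = 3123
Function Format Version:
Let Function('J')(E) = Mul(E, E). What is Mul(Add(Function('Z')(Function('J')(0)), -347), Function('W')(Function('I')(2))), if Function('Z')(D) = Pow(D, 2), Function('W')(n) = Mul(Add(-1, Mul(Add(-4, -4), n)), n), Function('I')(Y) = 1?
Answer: 3123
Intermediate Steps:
Function('J')(E) = Pow(E, 2)
Function('W')(n) = Mul(n, Add(-1, Mul(-8, n))) (Function('W')(n) = Mul(Add(-1, Mul(-8, n)), n) = Mul(n, Add(-1, Mul(-8, n))))
Mul(Add(Function('Z')(Function('J')(0)), -347), Function('W')(Function('I')(2))) = Mul(Add(Pow(Pow(0, 2), 2), -347), Mul(-1, 1, Add(1, Mul(8, 1)))) = Mul(Add(Pow(0, 2), -347), Mul(-1, 1, Add(1, 8))) = Mul(Add(0, -347), Mul(-1, 1, 9)) = Mul(-347, -9) = 3123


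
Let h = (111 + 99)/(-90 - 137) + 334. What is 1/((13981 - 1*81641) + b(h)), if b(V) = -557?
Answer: -1/68217 ≈ -1.4659e-5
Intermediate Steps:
h = 75608/227 (h = 210/(-227) + 334 = 210*(-1/227) + 334 = -210/227 + 334 = 75608/227 ≈ 333.07)
1/((13981 - 1*81641) + b(h)) = 1/((13981 - 1*81641) - 557) = 1/((13981 - 81641) - 557) = 1/(-67660 - 557) = 1/(-68217) = -1/68217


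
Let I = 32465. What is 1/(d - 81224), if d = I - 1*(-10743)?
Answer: -1/38016 ≈ -2.6305e-5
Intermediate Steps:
d = 43208 (d = 32465 - 1*(-10743) = 32465 + 10743 = 43208)
1/(d - 81224) = 1/(43208 - 81224) = 1/(-38016) = -1/38016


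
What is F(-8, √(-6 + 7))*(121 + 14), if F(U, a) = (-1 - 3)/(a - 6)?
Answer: 108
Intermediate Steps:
F(U, a) = -4/(-6 + a)
F(-8, √(-6 + 7))*(121 + 14) = (-4/(-6 + √(-6 + 7)))*(121 + 14) = -4/(-6 + √1)*135 = -4/(-6 + 1)*135 = -4/(-5)*135 = -4*(-⅕)*135 = (⅘)*135 = 108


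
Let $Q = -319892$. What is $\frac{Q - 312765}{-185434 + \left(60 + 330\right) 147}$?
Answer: $\frac{632657}{128104} \approx 4.9386$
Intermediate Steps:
$\frac{Q - 312765}{-185434 + \left(60 + 330\right) 147} = \frac{-319892 - 312765}{-185434 + \left(60 + 330\right) 147} = - \frac{632657}{-185434 + 390 \cdot 147} = - \frac{632657}{-185434 + 57330} = - \frac{632657}{-128104} = \left(-632657\right) \left(- \frac{1}{128104}\right) = \frac{632657}{128104}$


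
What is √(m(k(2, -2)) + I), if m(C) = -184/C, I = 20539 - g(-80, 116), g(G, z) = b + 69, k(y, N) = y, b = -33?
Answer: √20411 ≈ 142.87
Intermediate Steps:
g(G, z) = 36 (g(G, z) = -33 + 69 = 36)
I = 20503 (I = 20539 - 1*36 = 20539 - 36 = 20503)
√(m(k(2, -2)) + I) = √(-184/2 + 20503) = √(-184*½ + 20503) = √(-92 + 20503) = √20411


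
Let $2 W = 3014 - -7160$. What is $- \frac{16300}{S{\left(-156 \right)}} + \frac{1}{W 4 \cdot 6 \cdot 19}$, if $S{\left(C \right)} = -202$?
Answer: $\frac{18905326901}{234286872} \approx 80.693$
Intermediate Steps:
$W = 5087$ ($W = \frac{3014 - -7160}{2} = \frac{3014 + 7160}{2} = \frac{1}{2} \cdot 10174 = 5087$)
$- \frac{16300}{S{\left(-156 \right)}} + \frac{1}{W 4 \cdot 6 \cdot 19} = - \frac{16300}{-202} + \frac{1}{5087 \cdot 4 \cdot 6 \cdot 19} = \left(-16300\right) \left(- \frac{1}{202}\right) + \frac{1}{5087 \cdot 24 \cdot 19} = \frac{8150}{101} + \frac{1}{5087 \cdot 456} = \frac{8150}{101} + \frac{1}{5087} \cdot \frac{1}{456} = \frac{8150}{101} + \frac{1}{2319672} = \frac{18905326901}{234286872}$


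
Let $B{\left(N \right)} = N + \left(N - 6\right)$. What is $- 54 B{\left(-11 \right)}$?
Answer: $1512$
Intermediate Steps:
$B{\left(N \right)} = -6 + 2 N$ ($B{\left(N \right)} = N + \left(-6 + N\right) = -6 + 2 N$)
$- 54 B{\left(-11 \right)} = - 54 \left(-6 + 2 \left(-11\right)\right) = - 54 \left(-6 - 22\right) = \left(-54\right) \left(-28\right) = 1512$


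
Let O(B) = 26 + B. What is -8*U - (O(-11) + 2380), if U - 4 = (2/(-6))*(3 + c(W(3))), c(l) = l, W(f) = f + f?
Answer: -2403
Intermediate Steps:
W(f) = 2*f
U = 1 (U = 4 + (2/(-6))*(3 + 2*3) = 4 + (2*(-⅙))*(3 + 6) = 4 - ⅓*9 = 4 - 3 = 1)
-8*U - (O(-11) + 2380) = -8*1 - ((26 - 11) + 2380) = -8 - (15 + 2380) = -8 - 1*2395 = -8 - 2395 = -2403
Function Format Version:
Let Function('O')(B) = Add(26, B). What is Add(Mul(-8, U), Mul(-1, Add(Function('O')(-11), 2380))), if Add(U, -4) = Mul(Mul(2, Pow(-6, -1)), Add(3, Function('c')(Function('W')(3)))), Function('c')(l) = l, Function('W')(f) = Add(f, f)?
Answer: -2403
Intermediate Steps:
Function('W')(f) = Mul(2, f)
U = 1 (U = Add(4, Mul(Mul(2, Pow(-6, -1)), Add(3, Mul(2, 3)))) = Add(4, Mul(Mul(2, Rational(-1, 6)), Add(3, 6))) = Add(4, Mul(Rational(-1, 3), 9)) = Add(4, -3) = 1)
Add(Mul(-8, U), Mul(-1, Add(Function('O')(-11), 2380))) = Add(Mul(-8, 1), Mul(-1, Add(Add(26, -11), 2380))) = Add(-8, Mul(-1, Add(15, 2380))) = Add(-8, Mul(-1, 2395)) = Add(-8, -2395) = -2403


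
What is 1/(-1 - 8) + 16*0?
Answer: -⅑ ≈ -0.11111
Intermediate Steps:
1/(-1 - 8) + 16*0 = 1/(-9) + 0 = -⅑ + 0 = -⅑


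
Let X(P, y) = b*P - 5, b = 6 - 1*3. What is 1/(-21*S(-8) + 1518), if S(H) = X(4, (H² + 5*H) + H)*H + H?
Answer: 1/2862 ≈ 0.00034941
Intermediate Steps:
b = 3 (b = 6 - 3 = 3)
X(P, y) = -5 + 3*P (X(P, y) = 3*P - 5 = -5 + 3*P)
S(H) = 8*H (S(H) = (-5 + 3*4)*H + H = (-5 + 12)*H + H = 7*H + H = 8*H)
1/(-21*S(-8) + 1518) = 1/(-168*(-8) + 1518) = 1/(-21*(-64) + 1518) = 1/(1344 + 1518) = 1/2862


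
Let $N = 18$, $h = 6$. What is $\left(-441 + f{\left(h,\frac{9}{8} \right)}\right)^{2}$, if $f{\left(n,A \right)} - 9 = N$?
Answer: $171396$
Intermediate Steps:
$f{\left(n,A \right)} = 27$ ($f{\left(n,A \right)} = 9 + 18 = 27$)
$\left(-441 + f{\left(h,\frac{9}{8} \right)}\right)^{2} = \left(-441 + 27\right)^{2} = \left(-414\right)^{2} = 171396$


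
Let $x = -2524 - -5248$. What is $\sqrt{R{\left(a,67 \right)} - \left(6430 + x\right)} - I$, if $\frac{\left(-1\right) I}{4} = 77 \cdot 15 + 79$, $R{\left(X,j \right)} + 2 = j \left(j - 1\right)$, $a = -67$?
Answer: $4936 + 3 i \sqrt{526} \approx 4936.0 + 68.804 i$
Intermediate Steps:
$R{\left(X,j \right)} = -2 + j \left(-1 + j\right)$ ($R{\left(X,j \right)} = -2 + j \left(j - 1\right) = -2 + j \left(-1 + j\right)$)
$x = 2724$ ($x = -2524 + 5248 = 2724$)
$I = -4936$ ($I = - 4 \left(77 \cdot 15 + 79\right) = - 4 \left(1155 + 79\right) = \left(-4\right) 1234 = -4936$)
$\sqrt{R{\left(a,67 \right)} - \left(6430 + x\right)} - I = \sqrt{\left(-2 + 67^{2} - 67\right) - 9154} - -4936 = \sqrt{\left(-2 + 4489 - 67\right) - 9154} + 4936 = \sqrt{4420 - 9154} + 4936 = \sqrt{-4734} + 4936 = 3 i \sqrt{526} + 4936 = 4936 + 3 i \sqrt{526}$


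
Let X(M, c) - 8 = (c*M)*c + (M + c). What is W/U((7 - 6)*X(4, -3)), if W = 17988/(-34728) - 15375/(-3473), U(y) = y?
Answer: 39289223/452288790 ≈ 0.086868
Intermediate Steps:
X(M, c) = 8 + M + c + M*c**2 (X(M, c) = 8 + ((c*M)*c + (M + c)) = 8 + ((M*c)*c + (M + c)) = 8 + (M*c**2 + (M + c)) = 8 + (M + c + M*c**2) = 8 + M + c + M*c**2)
W = 39289223/10050862 (W = 17988*(-1/34728) - 15375*(-1/3473) = -1499/2894 + 15375/3473 = 39289223/10050862 ≈ 3.9090)
W/U((7 - 6)*X(4, -3)) = 39289223/(10050862*(((7 - 6)*(8 + 4 - 3 + 4*(-3)**2)))) = 39289223/(10050862*((1*(8 + 4 - 3 + 4*9)))) = 39289223/(10050862*((1*(8 + 4 - 3 + 36)))) = 39289223/(10050862*((1*45))) = (39289223/10050862)/45 = (39289223/10050862)*(1/45) = 39289223/452288790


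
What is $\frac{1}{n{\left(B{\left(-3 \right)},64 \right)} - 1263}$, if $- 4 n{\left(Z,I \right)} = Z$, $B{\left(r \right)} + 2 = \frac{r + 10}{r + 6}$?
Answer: $- \frac{12}{15157} \approx -0.00079171$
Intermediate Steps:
$B{\left(r \right)} = -2 + \frac{10 + r}{6 + r}$ ($B{\left(r \right)} = -2 + \frac{r + 10}{r + 6} = -2 + \frac{10 + r}{6 + r}$)
$n{\left(Z,I \right)} = - \frac{Z}{4}$
$\frac{1}{n{\left(B{\left(-3 \right)},64 \right)} - 1263} = \frac{1}{- \frac{\frac{1}{6 - 3} \left(-2 - -3\right)}{4} - 1263} = \frac{1}{- \frac{\frac{1}{3} \left(-2 + 3\right)}{4} - 1263} = \frac{1}{- \frac{\frac{1}{3} \cdot 1}{4} - 1263} = \frac{1}{\left(- \frac{1}{4}\right) \frac{1}{3} - 1263} = \frac{1}{- \frac{1}{12} - 1263} = \frac{1}{- \frac{15157}{12}} = - \frac{12}{15157}$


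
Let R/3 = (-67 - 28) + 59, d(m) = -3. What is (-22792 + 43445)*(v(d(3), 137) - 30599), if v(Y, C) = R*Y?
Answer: -625269575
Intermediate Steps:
R = -108 (R = 3*((-67 - 28) + 59) = 3*(-95 + 59) = 3*(-36) = -108)
v(Y, C) = -108*Y
(-22792 + 43445)*(v(d(3), 137) - 30599) = (-22792 + 43445)*(-108*(-3) - 30599) = 20653*(324 - 30599) = 20653*(-30275) = -625269575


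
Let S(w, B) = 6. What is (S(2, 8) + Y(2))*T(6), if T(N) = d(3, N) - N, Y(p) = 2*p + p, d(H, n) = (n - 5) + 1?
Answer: -48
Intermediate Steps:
d(H, n) = -4 + n (d(H, n) = (-5 + n) + 1 = -4 + n)
Y(p) = 3*p
T(N) = -4 (T(N) = (-4 + N) - N = -4)
(S(2, 8) + Y(2))*T(6) = (6 + 3*2)*(-4) = (6 + 6)*(-4) = 12*(-4) = -48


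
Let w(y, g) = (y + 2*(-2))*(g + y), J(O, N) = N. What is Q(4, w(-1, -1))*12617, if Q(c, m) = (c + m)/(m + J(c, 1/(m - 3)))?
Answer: 1236466/71 ≈ 17415.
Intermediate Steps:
w(y, g) = (-4 + y)*(g + y) (w(y, g) = (y - 4)*(g + y) = (-4 + y)*(g + y))
Q(c, m) = (c + m)/(m + 1/(-3 + m)) (Q(c, m) = (c + m)/(m + 1/(m - 3)) = (c + m)/(m + 1/(-3 + m)))
Q(4, w(-1, -1))*12617 = ((-3 + ((-1)² - 4*(-1) - 4*(-1) - 1*(-1)))*(4 + ((-1)² - 4*(-1) - 4*(-1) - 1*(-1)))/(1 + ((-1)² - 4*(-1) - 4*(-1) - 1*(-1))*(-3 + ((-1)² - 4*(-1) - 4*(-1) - 1*(-1)))))*12617 = ((-3 + (1 + 4 + 4 + 1))*(4 + (1 + 4 + 4 + 1))/(1 + (1 + 4 + 4 + 1)*(-3 + (1 + 4 + 4 + 1))))*12617 = ((-3 + 10)*(4 + 10)/(1 + 10*(-3 + 10)))*12617 = (7*14/(1 + 10*7))*12617 = (7*14/(1 + 70))*12617 = (7*14/71)*12617 = ((1/71)*7*14)*12617 = (98/71)*12617 = 1236466/71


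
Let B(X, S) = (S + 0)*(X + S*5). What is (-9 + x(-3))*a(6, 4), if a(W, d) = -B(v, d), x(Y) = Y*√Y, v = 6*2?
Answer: 1152 + 384*I*√3 ≈ 1152.0 + 665.11*I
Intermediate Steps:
v = 12
x(Y) = Y^(3/2)
B(X, S) = S*(X + 5*S)
a(W, d) = -d*(12 + 5*d)
(-9 + x(-3))*a(6, 4) = (-9 + (-3)^(3/2))*(-1*4*(12 + 5*4)) = (-9 - 3*I*√3)*(-1*4*(12 + 20)) = (-9 - 3*I*√3)*(-1*4*32) = (-9 - 3*I*√3)*(-128) = 1152 + 384*I*√3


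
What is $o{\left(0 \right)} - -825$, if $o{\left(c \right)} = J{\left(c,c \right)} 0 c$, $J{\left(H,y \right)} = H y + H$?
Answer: $825$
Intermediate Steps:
$J{\left(H,y \right)} = H + H y$
$o{\left(c \right)} = 0$ ($o{\left(c \right)} = c \left(1 + c\right) 0 c = 0 c = 0$)
$o{\left(0 \right)} - -825 = 0 - -825 = 0 + 825 = 825$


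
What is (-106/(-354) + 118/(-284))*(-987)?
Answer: 959693/8378 ≈ 114.55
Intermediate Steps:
(-106/(-354) + 118/(-284))*(-987) = (-106*(-1/354) + 118*(-1/284))*(-987) = (53/177 - 59/142)*(-987) = -2917/25134*(-987) = 959693/8378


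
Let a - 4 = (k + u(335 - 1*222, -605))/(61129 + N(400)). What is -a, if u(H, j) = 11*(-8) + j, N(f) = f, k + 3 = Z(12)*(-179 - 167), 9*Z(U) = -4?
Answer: -2210164/553761 ≈ -3.9912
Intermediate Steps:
Z(U) = -4/9 (Z(U) = (1/9)*(-4) = -4/9)
k = 1357/9 (k = -3 - 4*(-179 - 167)/9 = -3 - 4/9*(-346) = -3 + 1384/9 = 1357/9 ≈ 150.78)
u(H, j) = -88 + j
a = 2210164/553761 (a = 4 + (1357/9 + (-88 - 605))/(61129 + 400) = 4 + (1357/9 - 693)/61529 = 4 - 4880/9*1/61529 = 4 - 4880/553761 = 2210164/553761 ≈ 3.9912)
-a = -1*2210164/553761 = -2210164/553761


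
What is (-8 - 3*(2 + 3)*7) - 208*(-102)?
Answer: 21103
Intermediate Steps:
(-8 - 3*(2 + 3)*7) - 208*(-102) = (-8 - 3*5*7) + 21216 = (-8 - 15*7) + 21216 = (-8 - 105) + 21216 = -113 + 21216 = 21103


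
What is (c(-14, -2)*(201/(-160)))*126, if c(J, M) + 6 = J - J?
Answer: 37989/40 ≈ 949.72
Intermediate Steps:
c(J, M) = -6 (c(J, M) = -6 + (J - J) = -6 + 0 = -6)
(c(-14, -2)*(201/(-160)))*126 = -1206/(-160)*126 = -1206*(-1)/160*126 = -6*(-201/160)*126 = (603/80)*126 = 37989/40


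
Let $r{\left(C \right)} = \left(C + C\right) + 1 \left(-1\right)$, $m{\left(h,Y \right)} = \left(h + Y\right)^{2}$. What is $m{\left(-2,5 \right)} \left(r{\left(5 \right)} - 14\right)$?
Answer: $-45$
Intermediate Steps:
$m{\left(h,Y \right)} = \left(Y + h\right)^{2}$
$r{\left(C \right)} = -1 + 2 C$ ($r{\left(C \right)} = 2 C - 1 = -1 + 2 C$)
$m{\left(-2,5 \right)} \left(r{\left(5 \right)} - 14\right) = \left(5 - 2\right)^{2} \left(\left(-1 + 2 \cdot 5\right) - 14\right) = 3^{2} \left(\left(-1 + 10\right) - 14\right) = 9 \left(9 - 14\right) = 9 \left(-5\right) = -45$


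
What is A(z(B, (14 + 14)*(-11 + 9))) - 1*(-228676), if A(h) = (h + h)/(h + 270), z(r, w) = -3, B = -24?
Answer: 20352162/89 ≈ 2.2868e+5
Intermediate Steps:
A(h) = 2*h/(270 + h) (A(h) = (2*h)/(270 + h) = 2*h/(270 + h))
A(z(B, (14 + 14)*(-11 + 9))) - 1*(-228676) = 2*(-3)/(270 - 3) - 1*(-228676) = 2*(-3)/267 + 228676 = 2*(-3)*(1/267) + 228676 = -2/89 + 228676 = 20352162/89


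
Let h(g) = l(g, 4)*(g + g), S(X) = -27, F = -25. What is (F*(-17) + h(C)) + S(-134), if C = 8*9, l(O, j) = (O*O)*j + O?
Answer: 2996750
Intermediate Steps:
l(O, j) = O + j*O² (l(O, j) = O²*j + O = j*O² + O = O + j*O²)
C = 72
h(g) = 2*g²*(1 + 4*g) (h(g) = (g*(1 + g*4))*(g + g) = (g*(1 + 4*g))*(2*g) = 2*g²*(1 + 4*g))
(F*(-17) + h(C)) + S(-134) = (-25*(-17) + 72²*(2 + 8*72)) - 27 = (425 + 5184*(2 + 576)) - 27 = (425 + 5184*578) - 27 = (425 + 2996352) - 27 = 2996777 - 27 = 2996750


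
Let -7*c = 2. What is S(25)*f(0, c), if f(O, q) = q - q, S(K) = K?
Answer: 0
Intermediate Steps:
c = -2/7 (c = -⅐*2 = -2/7 ≈ -0.28571)
f(O, q) = 0
S(25)*f(0, c) = 25*0 = 0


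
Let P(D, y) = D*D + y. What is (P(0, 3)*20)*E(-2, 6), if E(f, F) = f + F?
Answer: 240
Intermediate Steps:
P(D, y) = y + D**2 (P(D, y) = D**2 + y = y + D**2)
E(f, F) = F + f
(P(0, 3)*20)*E(-2, 6) = ((3 + 0**2)*20)*(6 - 2) = ((3 + 0)*20)*4 = (3*20)*4 = 60*4 = 240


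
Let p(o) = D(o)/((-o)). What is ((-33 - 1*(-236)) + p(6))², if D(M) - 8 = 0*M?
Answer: 366025/9 ≈ 40669.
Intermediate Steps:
D(M) = 8 (D(M) = 8 + 0*M = 8 + 0 = 8)
p(o) = -8/o (p(o) = 8/((-o)) = 8*(-1/o) = -8/o)
((-33 - 1*(-236)) + p(6))² = ((-33 - 1*(-236)) - 8/6)² = ((-33 + 236) - 8*⅙)² = (203 - 4/3)² = (605/3)² = 366025/9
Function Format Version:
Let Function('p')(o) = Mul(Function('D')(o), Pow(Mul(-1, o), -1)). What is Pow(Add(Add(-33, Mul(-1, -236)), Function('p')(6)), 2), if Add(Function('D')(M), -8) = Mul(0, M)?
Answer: Rational(366025, 9) ≈ 40669.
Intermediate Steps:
Function('D')(M) = 8 (Function('D')(M) = Add(8, Mul(0, M)) = Add(8, 0) = 8)
Function('p')(o) = Mul(-8, Pow(o, -1)) (Function('p')(o) = Mul(8, Pow(Mul(-1, o), -1)) = Mul(8, Mul(-1, Pow(o, -1))) = Mul(-8, Pow(o, -1)))
Pow(Add(Add(-33, Mul(-1, -236)), Function('p')(6)), 2) = Pow(Add(Add(-33, Mul(-1, -236)), Mul(-8, Pow(6, -1))), 2) = Pow(Add(Add(-33, 236), Mul(-8, Rational(1, 6))), 2) = Pow(Add(203, Rational(-4, 3)), 2) = Pow(Rational(605, 3), 2) = Rational(366025, 9)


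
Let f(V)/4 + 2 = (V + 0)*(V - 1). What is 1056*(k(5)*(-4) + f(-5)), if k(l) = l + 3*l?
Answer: 33792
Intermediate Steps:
f(V) = -8 + 4*V*(-1 + V) (f(V) = -8 + 4*((V + 0)*(V - 1)) = -8 + 4*(V*(-1 + V)) = -8 + 4*V*(-1 + V))
k(l) = 4*l
1056*(k(5)*(-4) + f(-5)) = 1056*((4*5)*(-4) + (-8 - 4*(-5) + 4*(-5)²)) = 1056*(20*(-4) + (-8 + 20 + 4*25)) = 1056*(-80 + (-8 + 20 + 100)) = 1056*(-80 + 112) = 1056*32 = 33792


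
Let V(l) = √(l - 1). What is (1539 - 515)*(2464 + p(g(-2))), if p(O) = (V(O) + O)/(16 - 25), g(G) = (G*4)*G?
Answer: 22691840/9 - 1024*√15/9 ≈ 2.5209e+6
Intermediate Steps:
V(l) = √(-1 + l)
g(G) = 4*G² (g(G) = (4*G)*G = 4*G²)
p(O) = -O/9 - √(-1 + O)/9 (p(O) = (√(-1 + O) + O)/(16 - 25) = (O + √(-1 + O))/(-9) = (O + √(-1 + O))*(-⅑) = -O/9 - √(-1 + O)/9)
(1539 - 515)*(2464 + p(g(-2))) = (1539 - 515)*(2464 + (-4*(-2)²/9 - √(-1 + 4*(-2)²)/9)) = 1024*(2464 + (-4*4/9 - √(-1 + 4*4)/9)) = 1024*(2464 + (-⅑*16 - √(-1 + 16)/9)) = 1024*(2464 + (-16/9 - √15/9)) = 1024*(22160/9 - √15/9) = 22691840/9 - 1024*√15/9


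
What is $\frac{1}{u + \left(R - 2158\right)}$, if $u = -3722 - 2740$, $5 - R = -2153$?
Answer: $- \frac{1}{6462} \approx -0.00015475$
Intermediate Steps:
$R = 2158$ ($R = 5 - -2153 = 5 + 2153 = 2158$)
$u = -6462$ ($u = -3722 - 2740 = -6462$)
$\frac{1}{u + \left(R - 2158\right)} = \frac{1}{-6462 + \left(2158 - 2158\right)} = \frac{1}{-6462 + 0} = \frac{1}{-6462} = - \frac{1}{6462}$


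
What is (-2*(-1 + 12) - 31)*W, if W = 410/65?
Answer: -4346/13 ≈ -334.31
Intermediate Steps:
W = 82/13 (W = 410*(1/65) = 82/13 ≈ 6.3077)
(-2*(-1 + 12) - 31)*W = (-2*(-1 + 12) - 31)*(82/13) = (-2*11 - 31)*(82/13) = (-22 - 31)*(82/13) = -53*82/13 = -4346/13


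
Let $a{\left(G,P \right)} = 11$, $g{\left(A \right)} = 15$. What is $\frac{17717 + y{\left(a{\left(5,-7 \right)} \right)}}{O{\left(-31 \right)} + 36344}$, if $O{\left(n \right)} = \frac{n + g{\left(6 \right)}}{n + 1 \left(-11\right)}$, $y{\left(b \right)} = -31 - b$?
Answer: $\frac{371175}{763232} \approx 0.48632$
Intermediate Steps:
$O{\left(n \right)} = \frac{15 + n}{-11 + n}$ ($O{\left(n \right)} = \frac{n + 15}{n + 1 \left(-11\right)} = \frac{15 + n}{n - 11} = \frac{15 + n}{-11 + n}$)
$\frac{17717 + y{\left(a{\left(5,-7 \right)} \right)}}{O{\left(-31 \right)} + 36344} = \frac{17717 - 42}{\frac{15 - 31}{-11 - 31} + 36344} = \frac{17717 - 42}{\frac{1}{-42} \left(-16\right) + 36344} = \frac{17717 - 42}{\left(- \frac{1}{42}\right) \left(-16\right) + 36344} = \frac{17675}{\frac{8}{21} + 36344} = \frac{17675}{\frac{763232}{21}} = 17675 \cdot \frac{21}{763232} = \frac{371175}{763232}$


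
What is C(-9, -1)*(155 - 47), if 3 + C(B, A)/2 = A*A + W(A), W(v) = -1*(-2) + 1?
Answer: 216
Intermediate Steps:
W(v) = 3 (W(v) = 2 + 1 = 3)
C(B, A) = 2*A² (C(B, A) = -6 + 2*(A*A + 3) = -6 + 2*(A² + 3) = -6 + 2*(3 + A²) = -6 + (6 + 2*A²) = 2*A²)
C(-9, -1)*(155 - 47) = (2*(-1)²)*(155 - 47) = (2*1)*108 = 2*108 = 216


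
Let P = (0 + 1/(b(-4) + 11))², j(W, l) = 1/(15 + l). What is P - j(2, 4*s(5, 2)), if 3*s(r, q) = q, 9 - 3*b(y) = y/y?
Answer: -4566/89093 ≈ -0.051250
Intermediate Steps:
b(y) = 8/3 (b(y) = 3 - y/(3*y) = 3 - ⅓*1 = 3 - ⅓ = 8/3)
s(r, q) = q/3
P = 9/1681 (P = (0 + 1/(8/3 + 11))² = (0 + 1/(41/3))² = (0 + 3/41)² = (3/41)² = 9/1681 ≈ 0.0053540)
P - j(2, 4*s(5, 2)) = 9/1681 - 1/(15 + 4*((⅓)*2)) = 9/1681 - 1/(15 + 4*(⅔)) = 9/1681 - 1/(15 + 8/3) = 9/1681 - 1/53/3 = 9/1681 - 1*3/53 = 9/1681 - 3/53 = -4566/89093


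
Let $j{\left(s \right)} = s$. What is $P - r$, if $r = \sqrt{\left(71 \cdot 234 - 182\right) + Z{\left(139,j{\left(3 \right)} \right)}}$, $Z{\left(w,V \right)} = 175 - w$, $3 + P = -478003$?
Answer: $-478006 - 2 \sqrt{4117} \approx -4.7813 \cdot 10^{5}$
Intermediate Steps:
$P = -478006$ ($P = -3 - 478003 = -478006$)
$r = 2 \sqrt{4117}$ ($r = \sqrt{\left(71 \cdot 234 - 182\right) + \left(175 - 139\right)} = \sqrt{\left(16614 - 182\right) + \left(175 - 139\right)} = \sqrt{16432 + 36} = \sqrt{16468} = 2 \sqrt{4117} \approx 128.33$)
$P - r = -478006 - 2 \sqrt{4117}$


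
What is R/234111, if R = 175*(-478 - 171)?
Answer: -113575/234111 ≈ -0.48513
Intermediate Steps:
R = -113575 (R = 175*(-649) = -113575)
R/234111 = -113575/234111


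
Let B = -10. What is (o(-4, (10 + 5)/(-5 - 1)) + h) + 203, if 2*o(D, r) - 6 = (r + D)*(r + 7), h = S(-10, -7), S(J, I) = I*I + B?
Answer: 1843/8 ≈ 230.38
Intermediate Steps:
S(J, I) = -10 + I² (S(J, I) = I*I - 10 = I² - 10 = -10 + I²)
h = 39 (h = -10 + (-7)² = -10 + 49 = 39)
o(D, r) = 3 + (7 + r)*(D + r)/2 (o(D, r) = 3 + ((r + D)*(r + 7))/2 = 3 + ((D + r)*(7 + r))/2 = 3 + ((7 + r)*(D + r))/2 = 3 + (7 + r)*(D + r)/2)
(o(-4, (10 + 5)/(-5 - 1)) + h) + 203 = ((3 + ((10 + 5)/(-5 - 1))²/2 + (7/2)*(-4) + 7*((10 + 5)/(-5 - 1))/2 + (½)*(-4)*((10 + 5)/(-5 - 1))) + 39) + 203 = ((3 + (15/(-6))²/2 - 14 + 7*(15/(-6))/2 + (½)*(-4)*(15/(-6))) + 39) + 203 = ((3 + (15*(-⅙))²/2 - 14 + 7*(15*(-⅙))/2 + (½)*(-4)*(15*(-⅙))) + 39) + 203 = ((3 + (-5/2)²/2 - 14 + (7/2)*(-5/2) + (½)*(-4)*(-5/2)) + 39) + 203 = ((3 + (½)*(25/4) - 14 - 35/4 + 5) + 39) + 203 = ((3 + 25/8 - 14 - 35/4 + 5) + 39) + 203 = (-93/8 + 39) + 203 = 219/8 + 203 = 1843/8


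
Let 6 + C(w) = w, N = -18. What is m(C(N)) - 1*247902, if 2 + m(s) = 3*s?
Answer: -247976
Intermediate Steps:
C(w) = -6 + w
m(s) = -2 + 3*s
m(C(N)) - 1*247902 = (-2 + 3*(-6 - 18)) - 1*247902 = (-2 + 3*(-24)) - 247902 = (-2 - 72) - 247902 = -74 - 247902 = -247976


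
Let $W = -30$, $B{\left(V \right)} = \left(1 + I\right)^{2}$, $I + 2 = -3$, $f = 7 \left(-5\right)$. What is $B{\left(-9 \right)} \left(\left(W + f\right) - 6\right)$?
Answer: $-1136$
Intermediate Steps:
$f = -35$
$I = -5$ ($I = -2 - 3 = -5$)
$B{\left(V \right)} = 16$ ($B{\left(V \right)} = \left(1 - 5\right)^{2} = \left(-4\right)^{2} = 16$)
$B{\left(-9 \right)} \left(\left(W + f\right) - 6\right) = 16 \left(\left(-30 - 35\right) - 6\right) = 16 \left(-65 - 6\right) = 16 \left(-71\right) = -1136$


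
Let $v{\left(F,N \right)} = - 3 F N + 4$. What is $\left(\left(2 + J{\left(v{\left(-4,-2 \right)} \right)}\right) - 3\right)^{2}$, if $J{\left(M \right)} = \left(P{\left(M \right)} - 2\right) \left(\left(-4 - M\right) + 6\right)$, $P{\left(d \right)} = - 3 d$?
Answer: $1625625$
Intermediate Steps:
$v{\left(F,N \right)} = 4 - 3 F N$ ($v{\left(F,N \right)} = - 3 F N + 4 = 4 - 3 F N$)
$J{\left(M \right)} = \left(-2 - 3 M\right) \left(2 - M\right)$ ($J{\left(M \right)} = \left(- 3 M - 2\right) \left(\left(-4 - M\right) + 6\right) = \left(-2 - 3 M\right) \left(2 - M\right)$)
$\left(\left(2 + J{\left(v{\left(-4,-2 \right)} \right)}\right) - 3\right)^{2} = \left(\left(2 - \left(4 - 3 \left(4 - \left(-12\right) \left(-2\right)\right)^{2} + 4 \left(4 - \left(-12\right) \left(-2\right)\right)\right)\right) - 3\right)^{2} = \left(\left(2 - \left(4 - 3 \left(4 - 24\right)^{2} + 4 \left(4 - 24\right)\right)\right) - 3\right)^{2} = \left(\left(2 - \left(-76 - 1200\right)\right) - 3\right)^{2} = \left(\left(2 + \left(-4 + 80 + 3 \cdot 400\right)\right) - 3\right)^{2} = \left(\left(2 + \left(-4 + 80 + 1200\right)\right) - 3\right)^{2} = \left(\left(2 + 1276\right) - 3\right)^{2} = \left(1278 - 3\right)^{2} = 1275^{2} = 1625625$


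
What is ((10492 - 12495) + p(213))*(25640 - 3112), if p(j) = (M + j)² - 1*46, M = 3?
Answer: 1004906496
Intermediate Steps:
p(j) = -46 + (3 + j)² (p(j) = (3 + j)² - 1*46 = (3 + j)² - 46 = -46 + (3 + j)²)
((10492 - 12495) + p(213))*(25640 - 3112) = ((10492 - 12495) + (-46 + (3 + 213)²))*(25640 - 3112) = (-2003 + (-46 + 216²))*22528 = (-2003 + (-46 + 46656))*22528 = (-2003 + 46610)*22528 = 44607*22528 = 1004906496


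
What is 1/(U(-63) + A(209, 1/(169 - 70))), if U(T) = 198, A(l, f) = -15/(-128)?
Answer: 128/25359 ≈ 0.0050475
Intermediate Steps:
A(l, f) = 15/128 (A(l, f) = -15*(-1/128) = 15/128)
1/(U(-63) + A(209, 1/(169 - 70))) = 1/(198 + 15/128) = 1/(25359/128) = 128/25359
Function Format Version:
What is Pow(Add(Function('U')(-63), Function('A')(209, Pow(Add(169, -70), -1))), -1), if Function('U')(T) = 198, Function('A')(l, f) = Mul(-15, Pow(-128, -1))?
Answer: Rational(128, 25359) ≈ 0.0050475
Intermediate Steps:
Function('A')(l, f) = Rational(15, 128) (Function('A')(l, f) = Mul(-15, Rational(-1, 128)) = Rational(15, 128))
Pow(Add(Function('U')(-63), Function('A')(209, Pow(Add(169, -70), -1))), -1) = Pow(Add(198, Rational(15, 128)), -1) = Pow(Rational(25359, 128), -1) = Rational(128, 25359)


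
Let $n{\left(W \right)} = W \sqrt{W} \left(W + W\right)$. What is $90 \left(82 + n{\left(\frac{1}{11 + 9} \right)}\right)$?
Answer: $7380 + \frac{9 \sqrt{5}}{200} \approx 7380.1$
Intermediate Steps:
$n{\left(W \right)} = 2 W^{\frac{5}{2}}$ ($n{\left(W \right)} = W^{\frac{3}{2}} \cdot 2 W = 2 W^{\frac{5}{2}}$)
$90 \left(82 + n{\left(\frac{1}{11 + 9} \right)}\right) = 90 \left(82 + 2 \left(\frac{1}{11 + 9}\right)^{\frac{5}{2}}\right) = 90 \left(82 + 2 \left(\frac{1}{20}\right)^{\frac{5}{2}}\right) = 90 \left(82 + \frac{2}{800 \sqrt{5}}\right) = 90 \left(82 + 2 \frac{\sqrt{5}}{4000}\right) = 90 \left(82 + \frac{\sqrt{5}}{2000}\right) = 7380 + \frac{9 \sqrt{5}}{200}$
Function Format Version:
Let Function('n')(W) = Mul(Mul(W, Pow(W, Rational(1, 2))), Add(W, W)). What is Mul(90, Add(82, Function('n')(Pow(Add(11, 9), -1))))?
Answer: Add(7380, Mul(Rational(9, 200), Pow(5, Rational(1, 2)))) ≈ 7380.1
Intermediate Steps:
Function('n')(W) = Mul(2, Pow(W, Rational(5, 2))) (Function('n')(W) = Mul(Pow(W, Rational(3, 2)), Mul(2, W)) = Mul(2, Pow(W, Rational(5, 2))))
Mul(90, Add(82, Function('n')(Pow(Add(11, 9), -1)))) = Mul(90, Add(82, Mul(2, Pow(Pow(Add(11, 9), -1), Rational(5, 2))))) = Mul(90, Add(82, Mul(2, Pow(Pow(20, -1), Rational(5, 2))))) = Mul(90, Add(82, Mul(2, Pow(Rational(1, 20), Rational(5, 2))))) = Mul(90, Add(82, Mul(2, Mul(Rational(1, 4000), Pow(5, Rational(1, 2)))))) = Mul(90, Add(82, Mul(Rational(1, 2000), Pow(5, Rational(1, 2))))) = Add(7380, Mul(Rational(9, 200), Pow(5, Rational(1, 2))))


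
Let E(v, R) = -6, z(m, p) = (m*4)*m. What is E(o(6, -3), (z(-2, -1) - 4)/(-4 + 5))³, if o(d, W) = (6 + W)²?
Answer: -216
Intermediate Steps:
z(m, p) = 4*m² (z(m, p) = (4*m)*m = 4*m²)
E(o(6, -3), (z(-2, -1) - 4)/(-4 + 5))³ = (-6)³ = -216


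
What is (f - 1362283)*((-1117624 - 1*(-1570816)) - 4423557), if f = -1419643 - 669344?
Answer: 13702801613550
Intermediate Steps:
f = -2088987
(f - 1362283)*((-1117624 - 1*(-1570816)) - 4423557) = (-2088987 - 1362283)*((-1117624 - 1*(-1570816)) - 4423557) = -3451270*((-1117624 + 1570816) - 4423557) = -3451270*(453192 - 4423557) = -3451270*(-3970365) = 13702801613550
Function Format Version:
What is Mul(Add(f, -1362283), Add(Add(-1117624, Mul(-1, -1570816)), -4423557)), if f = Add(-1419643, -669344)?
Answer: 13702801613550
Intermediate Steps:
f = -2088987
Mul(Add(f, -1362283), Add(Add(-1117624, Mul(-1, -1570816)), -4423557)) = Mul(Add(-2088987, -1362283), Add(Add(-1117624, Mul(-1, -1570816)), -4423557)) = Mul(-3451270, Add(Add(-1117624, 1570816), -4423557)) = Mul(-3451270, Add(453192, -4423557)) = Mul(-3451270, -3970365) = 13702801613550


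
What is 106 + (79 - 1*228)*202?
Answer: -29992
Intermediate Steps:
106 + (79 - 1*228)*202 = 106 + (79 - 228)*202 = 106 - 149*202 = 106 - 30098 = -29992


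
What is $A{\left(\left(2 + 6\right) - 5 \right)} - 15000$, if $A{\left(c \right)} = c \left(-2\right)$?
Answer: $-15006$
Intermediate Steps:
$A{\left(c \right)} = - 2 c$
$A{\left(\left(2 + 6\right) - 5 \right)} - 15000 = - 2 \left(\left(2 + 6\right) - 5\right) - 15000 = - 2 \left(8 - 5\right) - 15000 = \left(-2\right) 3 - 15000 = -6 - 15000 = -15006$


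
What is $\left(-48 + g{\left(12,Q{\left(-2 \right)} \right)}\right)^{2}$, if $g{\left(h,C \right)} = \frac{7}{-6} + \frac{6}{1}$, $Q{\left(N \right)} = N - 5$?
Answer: $\frac{67081}{36} \approx 1863.4$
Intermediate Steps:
$Q{\left(N \right)} = -5 + N$
$g{\left(h,C \right)} = \frac{29}{6}$ ($g{\left(h,C \right)} = 7 \left(- \frac{1}{6}\right) + 6 \cdot 1 = - \frac{7}{6} + 6 = \frac{29}{6}$)
$\left(-48 + g{\left(12,Q{\left(-2 \right)} \right)}\right)^{2} = \left(-48 + \frac{29}{6}\right)^{2} = \left(- \frac{259}{6}\right)^{2} = \frac{67081}{36}$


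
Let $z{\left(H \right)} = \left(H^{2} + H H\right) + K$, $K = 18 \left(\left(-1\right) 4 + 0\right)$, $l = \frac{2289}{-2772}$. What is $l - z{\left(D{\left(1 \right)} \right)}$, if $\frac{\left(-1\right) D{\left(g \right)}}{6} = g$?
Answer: $- \frac{109}{132} \approx -0.82576$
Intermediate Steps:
$D{\left(g \right)} = - 6 g$
$l = - \frac{109}{132}$ ($l = 2289 \left(- \frac{1}{2772}\right) = - \frac{109}{132} \approx -0.82576$)
$K = -72$ ($K = 18 \left(-4 + 0\right) = 18 \left(-4\right) = -72$)
$z{\left(H \right)} = -72 + 2 H^{2}$ ($z{\left(H \right)} = \left(H^{2} + H H\right) - 72 = \left(H^{2} + H^{2}\right) - 72 = 2 H^{2} - 72 = -72 + 2 H^{2}$)
$l - z{\left(D{\left(1 \right)} \right)} = - \frac{109}{132} - \left(-72 + 2 \left(\left(-6\right) 1\right)^{2}\right) = - \frac{109}{132} - \left(-72 + 2 \left(-6\right)^{2}\right) = - \frac{109}{132} - \left(-72 + 2 \cdot 36\right) = - \frac{109}{132} - \left(-72 + 72\right) = - \frac{109}{132} - 0 = - \frac{109}{132} + 0 = - \frac{109}{132}$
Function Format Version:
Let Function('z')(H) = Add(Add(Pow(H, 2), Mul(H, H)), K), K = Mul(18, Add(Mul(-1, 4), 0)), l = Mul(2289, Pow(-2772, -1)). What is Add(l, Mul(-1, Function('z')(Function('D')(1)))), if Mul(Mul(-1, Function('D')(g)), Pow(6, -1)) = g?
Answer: Rational(-109, 132) ≈ -0.82576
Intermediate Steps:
Function('D')(g) = Mul(-6, g)
l = Rational(-109, 132) (l = Mul(2289, Rational(-1, 2772)) = Rational(-109, 132) ≈ -0.82576)
K = -72 (K = Mul(18, Add(-4, 0)) = Mul(18, -4) = -72)
Function('z')(H) = Add(-72, Mul(2, Pow(H, 2))) (Function('z')(H) = Add(Add(Pow(H, 2), Mul(H, H)), -72) = Add(Add(Pow(H, 2), Pow(H, 2)), -72) = Add(Mul(2, Pow(H, 2)), -72) = Add(-72, Mul(2, Pow(H, 2))))
Add(l, Mul(-1, Function('z')(Function('D')(1)))) = Add(Rational(-109, 132), Mul(-1, Add(-72, Mul(2, Pow(Mul(-6, 1), 2))))) = Add(Rational(-109, 132), Mul(-1, Add(-72, Mul(2, Pow(-6, 2))))) = Add(Rational(-109, 132), Mul(-1, Add(-72, Mul(2, 36)))) = Add(Rational(-109, 132), Mul(-1, Add(-72, 72))) = Add(Rational(-109, 132), Mul(-1, 0)) = Add(Rational(-109, 132), 0) = Rational(-109, 132)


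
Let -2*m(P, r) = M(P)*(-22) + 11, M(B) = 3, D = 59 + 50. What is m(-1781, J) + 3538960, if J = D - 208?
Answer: 7077975/2 ≈ 3.5390e+6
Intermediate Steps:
D = 109
J = -99 (J = 109 - 208 = -99)
m(P, r) = 55/2 (m(P, r) = -(3*(-22) + 11)/2 = -(-66 + 11)/2 = -½*(-55) = 55/2)
m(-1781, J) + 3538960 = 55/2 + 3538960 = 7077975/2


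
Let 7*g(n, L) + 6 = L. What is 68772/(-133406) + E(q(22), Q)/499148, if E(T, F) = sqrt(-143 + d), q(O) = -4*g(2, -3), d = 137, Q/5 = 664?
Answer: -34386/66703 + I*sqrt(6)/499148 ≈ -0.51551 + 4.9073e-6*I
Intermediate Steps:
Q = 3320 (Q = 5*664 = 3320)
g(n, L) = -6/7 + L/7
q(O) = 36/7 (q(O) = -4*(-6/7 + (1/7)*(-3)) = -4*(-6/7 - 3/7) = -4*(-9/7) = 36/7)
E(T, F) = I*sqrt(6) (E(T, F) = sqrt(-143 + 137) = sqrt(-6) = I*sqrt(6))
68772/(-133406) + E(q(22), Q)/499148 = 68772/(-133406) + (I*sqrt(6))/499148 = 68772*(-1/133406) + (I*sqrt(6))*(1/499148) = -34386/66703 + I*sqrt(6)/499148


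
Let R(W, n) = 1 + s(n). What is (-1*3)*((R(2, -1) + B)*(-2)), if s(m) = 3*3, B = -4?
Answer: 36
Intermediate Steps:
s(m) = 9
R(W, n) = 10 (R(W, n) = 1 + 9 = 10)
(-1*3)*((R(2, -1) + B)*(-2)) = (-1*3)*((10 - 4)*(-2)) = -18*(-2) = -3*(-12) = 36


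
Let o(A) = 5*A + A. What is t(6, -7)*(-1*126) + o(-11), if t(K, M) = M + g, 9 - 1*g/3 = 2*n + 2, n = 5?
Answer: 1950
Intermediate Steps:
o(A) = 6*A
g = -9 (g = 27 - 3*(2*5 + 2) = 27 - 3*(10 + 2) = 27 - 3*12 = 27 - 36 = -9)
t(K, M) = -9 + M (t(K, M) = M - 9 = -9 + M)
t(6, -7)*(-1*126) + o(-11) = (-9 - 7)*(-1*126) + 6*(-11) = -16*(-126) - 66 = 2016 - 66 = 1950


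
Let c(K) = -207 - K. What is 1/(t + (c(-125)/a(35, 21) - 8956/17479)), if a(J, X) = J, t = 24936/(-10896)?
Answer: -174790/899083 ≈ -0.19441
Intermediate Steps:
t = -1039/454 (t = 24936*(-1/10896) = -1039/454 ≈ -2.2885)
1/(t + (c(-125)/a(35, 21) - 8956/17479)) = 1/(-1039/454 + ((-207 - 1*(-125))/35 - 8956/17479)) = 1/(-1039/454 + ((-207 + 125)*(1/35) - 8956*1/17479)) = 1/(-1039/454 + (-82*1/35 - 8956/17479)) = 1/(-1039/454 + (-82/35 - 8956/17479)) = 1/(-1039/454 - 249534/87395) = 1/(-899083/174790) = -174790/899083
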